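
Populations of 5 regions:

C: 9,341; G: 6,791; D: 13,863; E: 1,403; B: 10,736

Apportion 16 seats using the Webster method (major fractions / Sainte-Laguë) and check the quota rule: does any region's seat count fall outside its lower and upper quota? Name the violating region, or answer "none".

none

Standard quotas: C 3.547, G 2.579, D 5.264, E 0.533, B 4.077.
Webster allocation: C 3, G 3, D 5, E 1, B 4.
Every allocation lies between the lower and upper quota.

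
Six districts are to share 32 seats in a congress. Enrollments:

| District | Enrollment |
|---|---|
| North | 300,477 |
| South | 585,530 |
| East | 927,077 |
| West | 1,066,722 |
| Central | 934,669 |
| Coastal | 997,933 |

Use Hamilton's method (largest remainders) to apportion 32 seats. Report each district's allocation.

North 2; South 4; East 6; West 7; Central 6; Coastal 7

The standard divisor is 4812408/32 ≈ 150387.75.
Standard quotas: North 1.9980, South 3.8935, East 6.1646, West 7.0931, Central 6.2151, Coastal 6.6357.
Lower quotas: North 1, South 3, East 6, West 7, Central 6, Coastal 6 (sum 29, leaving 3 seats).
Remainders in descending order: North 0.9980, South 0.8935, Coastal 0.6357, Central 0.2151, East 0.1646, West 0.0931.
Largest remainders: North, South, Coastal receive the extra seats.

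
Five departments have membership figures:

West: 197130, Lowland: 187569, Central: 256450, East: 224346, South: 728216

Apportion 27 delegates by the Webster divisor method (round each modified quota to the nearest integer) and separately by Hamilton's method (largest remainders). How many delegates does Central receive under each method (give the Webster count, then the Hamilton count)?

Webster: West 3, Lowland 3, Central 4, East 4, South 13.
Hamilton: West 3, Lowland 3, Central 5, East 4, South 12.
Central gets 4 under Webster and 5 under Hamilton.

4 and 5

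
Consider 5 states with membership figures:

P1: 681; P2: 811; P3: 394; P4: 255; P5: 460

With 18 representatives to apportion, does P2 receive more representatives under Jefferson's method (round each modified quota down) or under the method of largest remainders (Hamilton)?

Jefferson: P1 5, P2 6, P3 3, P4 1, P5 3.
Hamilton: P1 5, P2 5, P3 3, P4 2, P5 3.
P2 gets 6 under Jefferson and 5 under Hamilton.

Jefferson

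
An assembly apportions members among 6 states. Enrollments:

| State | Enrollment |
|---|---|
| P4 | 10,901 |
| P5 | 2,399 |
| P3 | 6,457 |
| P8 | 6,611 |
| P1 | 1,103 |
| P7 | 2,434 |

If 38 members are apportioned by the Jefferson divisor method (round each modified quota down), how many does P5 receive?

Standard divisor 29905/38 ≈ 786.974; standard quotas: P4 13.852, P5 3.048, P3 8.205, P8 8.401, P1 1.402, P7 3.093.
Rounding down gives 13, 3, 8, 8, 1, 3 = 36 seats, so the divisor must be adjusted.
With modified divisor 730: modified quotas P4 14.933, P5 3.286, P3 8.845, P8 9.056, P1 1.511, P7 3.334.
Rounding down: P4 14, P5 3, P3 8, P8 9, P1 1, P7 3 (total 38).
P5 receives 3.

3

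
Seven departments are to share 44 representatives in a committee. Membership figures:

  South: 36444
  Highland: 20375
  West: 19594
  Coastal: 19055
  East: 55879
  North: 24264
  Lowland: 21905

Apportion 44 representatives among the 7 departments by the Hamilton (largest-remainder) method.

South: 8, Highland: 5, West: 4, Coastal: 4, East: 13, North: 5, Lowland: 5

Total 197516; standard divisor 197516/44 = 4489.
Standard quotas: South 8.1185, Highland 4.5389, West 4.3649, Coastal 4.2448, East 12.4480, North 5.4052, Lowland 4.8797.
Lower quotas: South 8, Highland 4, West 4, Coastal 4, East 12, North 5, Lowland 4 (sum 41, leaving 3 seats).
Remainders in descending order: Lowland 0.8797, Highland 0.5389, East 0.4480, North 0.4052, West 0.3649, Coastal 0.2448, South 0.1185.
Largest remainders: Lowland, Highland, East receive the extra seats.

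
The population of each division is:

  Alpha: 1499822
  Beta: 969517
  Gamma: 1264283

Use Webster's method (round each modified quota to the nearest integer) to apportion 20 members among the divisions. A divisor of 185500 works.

Alpha 8; Beta 5; Gamma 7

With modified divisor 185500: modified quotas Alpha 8.085, Beta 5.227, Gamma 6.816.
Rounding to the nearest integer: Alpha 8, Beta 5, Gamma 7 (total 20).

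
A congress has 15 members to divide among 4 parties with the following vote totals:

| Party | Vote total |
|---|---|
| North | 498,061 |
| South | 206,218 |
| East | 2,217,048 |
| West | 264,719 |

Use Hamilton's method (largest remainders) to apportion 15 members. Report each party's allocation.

Standard divisor: 3186046 ÷ 15 ≈ 212403.067.
Standard quotas: North 2.3449, South 0.9709, East 10.4379, West 1.2463.
Lower quotas: North 2, South 0, East 10, West 1 (sum 13, leaving 2 seats).
Remainders in descending order: South 0.9709, East 0.4379, North 0.3449, West 0.2463.
The surplus seats go to South, East.

North: 2; South: 1; East: 11; West: 1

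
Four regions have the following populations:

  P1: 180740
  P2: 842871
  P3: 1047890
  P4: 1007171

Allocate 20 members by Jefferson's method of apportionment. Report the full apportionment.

Standard divisor 3078672/20 ≈ 153933.6; standard quotas: P1 1.174, P2 5.476, P3 6.807, P4 6.543.
Rounding down gives 1, 5, 6, 6 = 18 seats, so the divisor must be adjusted.
With modified divisor 142200: modified quotas P1 1.271, P2 5.927, P3 7.369, P4 7.083.
Rounding down: P1 1, P2 5, P3 7, P4 7 (total 20).

P1 1; P2 5; P3 7; P4 7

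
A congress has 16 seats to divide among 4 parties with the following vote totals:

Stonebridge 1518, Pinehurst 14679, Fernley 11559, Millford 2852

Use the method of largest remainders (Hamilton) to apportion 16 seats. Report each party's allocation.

Stonebridge=1, Pinehurst=8, Fernley=6, Millford=1

Total 30608; standard divisor 30608/16 = 1913.
Standard quotas: Stonebridge 0.7935, Pinehurst 7.6733, Fernley 6.0423, Millford 1.4909.
Lower quotas: Stonebridge 0, Pinehurst 7, Fernley 6, Millford 1 (sum 14, leaving 2 seats).
Remainders in descending order: Stonebridge 0.7935, Pinehurst 0.6733, Millford 0.4909, Fernley 0.0423.
Largest remainders: Stonebridge, Pinehurst receive the extra seats.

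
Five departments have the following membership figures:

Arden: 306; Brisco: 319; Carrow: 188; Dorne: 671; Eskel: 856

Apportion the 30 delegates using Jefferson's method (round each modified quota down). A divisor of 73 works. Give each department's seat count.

With modified divisor 73: modified quotas Arden 4.192, Brisco 4.370, Carrow 2.575, Dorne 9.192, Eskel 11.726.
Rounding down: Arden 4, Brisco 4, Carrow 2, Dorne 9, Eskel 11 (total 30).

Arden 4, Brisco 4, Carrow 2, Dorne 9, Eskel 11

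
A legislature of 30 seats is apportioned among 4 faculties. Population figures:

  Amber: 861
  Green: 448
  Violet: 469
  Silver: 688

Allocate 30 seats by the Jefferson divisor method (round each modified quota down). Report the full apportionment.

Standard divisor 2466/30 ≈ 82.2; standard quotas: Amber 10.474, Green 5.450, Violet 5.706, Silver 8.370.
Rounding down gives 10, 5, 5, 8 = 28 seats, so the divisor must be adjusted.
With modified divisor 77: modified quotas Amber 11.182, Green 5.818, Violet 6.091, Silver 8.935.
Rounding down: Amber 11, Green 5, Violet 6, Silver 8 (total 30).

Amber 11, Green 5, Violet 6, Silver 8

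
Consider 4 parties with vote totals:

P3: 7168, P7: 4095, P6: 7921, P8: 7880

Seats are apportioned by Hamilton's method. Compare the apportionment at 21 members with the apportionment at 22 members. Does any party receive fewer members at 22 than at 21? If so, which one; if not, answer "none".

At 21 seats: P3 6, P7 3, P6 6, P8 6.
At 22 seats: P3 6, P7 3, P6 7, P8 6.
No party's allocation decreased.

none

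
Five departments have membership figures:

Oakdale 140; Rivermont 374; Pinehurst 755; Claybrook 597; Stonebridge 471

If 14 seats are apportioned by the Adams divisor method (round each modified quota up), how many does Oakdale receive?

1

Standard divisor 2337/14 ≈ 166.929; standard quotas: Oakdale 0.839, Rivermont 2.240, Pinehurst 4.523, Claybrook 3.576, Stonebridge 2.822.
Rounding up gives 1, 3, 5, 4, 3 = 16 seats, so the divisor must be adjusted.
With modified divisor 190: modified quotas Oakdale 0.737, Rivermont 1.968, Pinehurst 3.974, Claybrook 3.142, Stonebridge 2.479.
Rounding up: Oakdale 1, Rivermont 2, Pinehurst 4, Claybrook 4, Stonebridge 3 (total 14).
Oakdale receives 1.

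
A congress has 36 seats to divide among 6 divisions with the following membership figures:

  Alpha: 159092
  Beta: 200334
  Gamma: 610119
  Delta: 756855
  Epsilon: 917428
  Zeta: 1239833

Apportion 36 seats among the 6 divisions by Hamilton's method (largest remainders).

Alpha 1; Beta 2; Gamma 6; Delta 7; Epsilon 9; Zeta 11

Total 3883661; standard divisor 3883661/36 ≈ 107879.472.
Standard quotas: Alpha 1.4747, Beta 1.8570, Gamma 5.6556, Delta 7.0157, Epsilon 8.5042, Zeta 11.4928.
Lower quotas: Alpha 1, Beta 1, Gamma 5, Delta 7, Epsilon 8, Zeta 11 (sum 33, leaving 3 seats).
Remainders in descending order: Beta 0.8570, Gamma 0.6556, Epsilon 0.5042, Zeta 0.4928, Alpha 0.4747, Delta 0.0157.
Largest remainders: Beta, Gamma, Epsilon receive the extra seats.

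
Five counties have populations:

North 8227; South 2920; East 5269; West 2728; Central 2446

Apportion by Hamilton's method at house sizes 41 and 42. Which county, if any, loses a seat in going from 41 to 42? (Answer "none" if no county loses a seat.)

At 41 seats: North 16, South 5, East 10, West 5, Central 5.
At 42 seats: North 16, South 6, East 10, West 5, Central 5.
No county's allocation decreased.

none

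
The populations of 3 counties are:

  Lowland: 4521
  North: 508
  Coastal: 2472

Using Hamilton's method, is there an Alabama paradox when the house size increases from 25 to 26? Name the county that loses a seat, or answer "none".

none

At 25 seats: Lowland 15, North 2, Coastal 8.
At 26 seats: Lowland 16, North 2, Coastal 8.
No county's allocation decreased.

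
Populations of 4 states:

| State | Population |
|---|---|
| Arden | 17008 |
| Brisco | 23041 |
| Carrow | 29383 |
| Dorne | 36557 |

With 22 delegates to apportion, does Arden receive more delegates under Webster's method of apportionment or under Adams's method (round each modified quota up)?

Webster: Arden 3, Brisco 5, Carrow 6, Dorne 8.
Adams: Arden 4, Brisco 5, Carrow 6, Dorne 7.
Arden gets 3 under Webster and 4 under Adams.

Adams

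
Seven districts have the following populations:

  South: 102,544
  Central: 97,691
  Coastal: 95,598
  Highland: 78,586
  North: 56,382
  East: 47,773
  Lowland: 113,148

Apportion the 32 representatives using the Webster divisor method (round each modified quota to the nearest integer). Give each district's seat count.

South=6; Central=5; Coastal=5; Highland=4; North=3; East=3; Lowland=6

Standard divisor 591722/32 ≈ 18491.312; standard quotas: South 5.546, Central 5.283, Coastal 5.170, Highland 4.250, North 3.049, East 2.584, Lowland 6.119.
Rounding to the nearest integer gives South 6, Central 5, Coastal 5, Highland 4, North 3, East 3, Lowland 6 — total 32, matching the house size, so no adjustment is needed.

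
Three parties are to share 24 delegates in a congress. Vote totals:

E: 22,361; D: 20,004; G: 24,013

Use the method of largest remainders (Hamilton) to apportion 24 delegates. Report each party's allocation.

The standard divisor is 66378/24 ≈ 2765.75.
Standard quotas: E 8.0850, D 7.2328, G 8.6823.
Lower quotas: E 8, D 7, G 8 (sum 23, leaving 1 seat).
Remainders in descending order: G 0.6823, D 0.2328, E 0.0850.
The surplus seat goes to G.

E: 8, D: 7, G: 9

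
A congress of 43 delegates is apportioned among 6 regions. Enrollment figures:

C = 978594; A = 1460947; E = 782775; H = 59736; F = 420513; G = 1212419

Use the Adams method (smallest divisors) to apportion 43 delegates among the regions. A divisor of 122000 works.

With modified divisor 122000: modified quotas C 8.021, A 11.975, E 6.416, H 0.490, F 3.447, G 9.938.
Rounding up: C 9, A 12, E 7, H 1, F 4, G 10 (total 43).

C: 9, A: 12, E: 7, H: 1, F: 4, G: 10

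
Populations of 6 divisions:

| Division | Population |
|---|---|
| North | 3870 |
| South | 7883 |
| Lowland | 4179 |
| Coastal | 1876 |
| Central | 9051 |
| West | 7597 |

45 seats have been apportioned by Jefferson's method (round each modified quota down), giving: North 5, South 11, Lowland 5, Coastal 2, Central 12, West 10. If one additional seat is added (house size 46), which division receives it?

Priority for the next seat is population ÷ (current seats + 1).
Priorities: North 645.000, South 656.917, Lowland 696.500, Coastal 625.333, Central 696.231, West 690.636.
Highest priority: Lowland.

Lowland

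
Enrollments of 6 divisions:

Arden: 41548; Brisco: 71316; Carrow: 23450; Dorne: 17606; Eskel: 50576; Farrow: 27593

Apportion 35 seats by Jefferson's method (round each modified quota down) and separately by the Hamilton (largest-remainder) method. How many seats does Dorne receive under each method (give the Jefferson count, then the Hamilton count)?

2 and 3

Jefferson: Arden 6, Brisco 12, Carrow 3, Dorne 2, Eskel 8, Farrow 4.
Hamilton: Arden 6, Brisco 11, Carrow 3, Dorne 3, Eskel 8, Farrow 4.
Dorne gets 2 under Jefferson and 3 under Hamilton.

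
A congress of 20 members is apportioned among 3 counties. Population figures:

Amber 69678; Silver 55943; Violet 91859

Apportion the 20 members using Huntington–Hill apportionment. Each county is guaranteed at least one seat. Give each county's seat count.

With divisor 10789: modified quotas Amber 6.458, Silver 5.185, Violet 8.514.
Geometric-mean thresholds: Amber √(6·7)=6.481, Silver √(5·6)=5.477, Violet √(8·9)=8.485.
Each quota rounded against its threshold gives Amber 6, Silver 5, Violet 9 (total 20).

Amber 6, Silver 5, Violet 9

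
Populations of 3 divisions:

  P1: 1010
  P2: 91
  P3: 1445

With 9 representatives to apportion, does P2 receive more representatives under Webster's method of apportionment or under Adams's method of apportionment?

Webster: P1 4, P2 0, P3 5.
Adams: P1 3, P2 1, P3 5.
P2 gets 0 under Webster and 1 under Adams.

Adams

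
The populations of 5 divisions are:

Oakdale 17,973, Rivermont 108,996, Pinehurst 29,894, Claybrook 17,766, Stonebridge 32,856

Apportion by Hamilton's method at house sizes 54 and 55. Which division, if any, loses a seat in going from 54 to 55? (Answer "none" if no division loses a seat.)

Claybrook

At 54 seats: Oakdale 5, Rivermont 28, Pinehurst 8, Claybrook 5, Stonebridge 8.
At 55 seats: Oakdale 5, Rivermont 29, Pinehurst 8, Claybrook 4, Stonebridge 9.
Claybrook drops from 5 to 4.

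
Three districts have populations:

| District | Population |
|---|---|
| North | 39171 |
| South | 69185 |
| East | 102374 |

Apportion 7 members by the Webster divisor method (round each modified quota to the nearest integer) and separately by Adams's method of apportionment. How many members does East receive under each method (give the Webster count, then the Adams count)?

4 and 3

Webster: North 1, South 2, East 4.
Adams: North 2, South 2, East 3.
East gets 4 under Webster and 3 under Adams.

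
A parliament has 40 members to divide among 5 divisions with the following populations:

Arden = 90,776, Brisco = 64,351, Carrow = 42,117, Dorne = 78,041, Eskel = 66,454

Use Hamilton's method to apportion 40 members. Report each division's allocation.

Arden: 11, Brisco: 7, Carrow: 5, Dorne: 9, Eskel: 8

The standard divisor is 341739/40 ≈ 8543.475.
Standard quotas: Arden 10.6252, Brisco 7.5322, Carrow 4.9297, Dorne 9.1346, Eskel 7.7783.
Lower quotas: Arden 10, Brisco 7, Carrow 4, Dorne 9, Eskel 7 (sum 37, leaving 3 seats).
Remainders in descending order: Carrow 0.9297, Eskel 0.7783, Arden 0.6252, Brisco 0.5322, Dorne 0.1346.
The surplus seats go to Carrow, Eskel, Arden.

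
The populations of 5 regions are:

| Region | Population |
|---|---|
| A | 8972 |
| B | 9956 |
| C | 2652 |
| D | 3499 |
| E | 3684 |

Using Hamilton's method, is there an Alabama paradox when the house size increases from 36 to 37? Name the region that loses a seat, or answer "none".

none

At 36 seats: A 11, B 13, C 3, D 4, E 5.
At 37 seats: A 12, B 13, C 3, D 4, E 5.
No region's allocation decreased.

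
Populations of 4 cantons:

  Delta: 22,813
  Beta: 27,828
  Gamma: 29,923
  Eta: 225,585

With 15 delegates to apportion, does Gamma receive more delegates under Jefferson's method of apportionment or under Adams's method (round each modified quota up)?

Adams

Jefferson: Delta 1, Beta 1, Gamma 1, Eta 12.
Adams: Delta 1, Beta 2, Gamma 2, Eta 10.
Gamma gets 1 under Jefferson and 2 under Adams.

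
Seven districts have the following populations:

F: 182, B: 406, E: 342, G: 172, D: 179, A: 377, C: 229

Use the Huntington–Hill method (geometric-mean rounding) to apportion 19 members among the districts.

With divisor 104: modified quotas F 1.750, B 3.904, E 3.288, G 1.654, D 1.721, A 3.625, C 2.202.
Geometric-mean thresholds: F √(1·2)=1.414, B √(3·4)=3.464, E √(3·4)=3.464, G √(1·2)=1.414, D √(1·2)=1.414, A √(3·4)=3.464, C √(2·3)=2.449.
Each quota rounded against its threshold gives F 2, B 4, E 3, G 2, D 2, A 4, C 2 (total 19).

F=2; B=4; E=3; G=2; D=2; A=4; C=2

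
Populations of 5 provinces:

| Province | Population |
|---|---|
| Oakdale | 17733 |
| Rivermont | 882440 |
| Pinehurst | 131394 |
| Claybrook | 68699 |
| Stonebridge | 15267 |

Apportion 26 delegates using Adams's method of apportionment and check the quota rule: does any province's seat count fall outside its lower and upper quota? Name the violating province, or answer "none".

Standard quotas: Oakdale 0.413, Rivermont 20.567, Pinehurst 3.062, Claybrook 1.601, Stonebridge 0.356.
Adams allocation: Oakdale 1, Rivermont 19, Pinehurst 3, Claybrook 2, Stonebridge 1.
Rivermont has quota 20.567 (lower 20, upper 21) but receives 19 — outside the quota interval.

Rivermont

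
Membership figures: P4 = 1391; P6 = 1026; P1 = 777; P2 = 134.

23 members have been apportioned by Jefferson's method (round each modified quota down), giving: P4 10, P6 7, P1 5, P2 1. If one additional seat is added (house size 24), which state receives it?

Priority for the next seat is population ÷ (current seats + 1).
Priorities: P4 126.455, P6 128.250, P1 129.500, P2 67.000.
Highest priority: P1.

P1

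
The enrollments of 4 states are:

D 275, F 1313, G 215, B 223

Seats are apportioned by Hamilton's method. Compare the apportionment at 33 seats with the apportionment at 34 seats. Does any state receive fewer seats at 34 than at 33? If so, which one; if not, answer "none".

G

At 33 seats: D 4, F 21, G 4, B 4.
At 34 seats: D 5, F 22, G 3, B 4.
G drops from 4 to 3.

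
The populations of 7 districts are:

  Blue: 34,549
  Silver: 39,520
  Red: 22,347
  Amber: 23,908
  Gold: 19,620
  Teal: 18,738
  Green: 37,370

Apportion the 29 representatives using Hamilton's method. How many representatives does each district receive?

Blue 5, Silver 6, Red 3, Amber 4, Gold 3, Teal 3, Green 5

Standard divisor: 196052 ÷ 29 ≈ 6760.414.
Standard quotas: Blue 5.1105, Silver 5.8458, Red 3.3056, Amber 3.5365, Gold 2.9022, Teal 2.7717, Green 5.5278.
Lower quotas: Blue 5, Silver 5, Red 3, Amber 3, Gold 2, Teal 2, Green 5 (sum 25, leaving 4 seats).
Remainders in descending order: Gold 0.9022, Silver 0.8458, Teal 0.7717, Amber 0.5365, Green 0.5278, Red 0.3056, Blue 0.1105.
Largest remainders: Gold, Silver, Teal, Amber receive the extra seats.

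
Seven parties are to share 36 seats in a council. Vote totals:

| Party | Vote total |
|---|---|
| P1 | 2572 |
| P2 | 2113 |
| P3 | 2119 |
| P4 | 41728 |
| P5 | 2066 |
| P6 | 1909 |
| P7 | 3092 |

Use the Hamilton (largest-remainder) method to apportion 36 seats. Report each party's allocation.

P1 2, P2 1, P3 2, P4 27, P5 1, P6 1, P7 2

Total 55599; standard divisor 55599/36 ≈ 1544.417.
Standard quotas: P1 1.6654, P2 1.3682, P3 1.3720, P4 27.0186, P5 1.3377, P6 1.2361, P7 2.0021.
Lower quotas: P1 1, P2 1, P3 1, P4 27, P5 1, P6 1, P7 2 (sum 34, leaving 2 seats).
Remainders in descending order: P1 0.6654, P3 0.3720, P2 0.3682, P5 0.3377, P6 0.2361, P4 0.0186, P7 0.0021.
Largest remainders: P1, P3 receive the extra seats.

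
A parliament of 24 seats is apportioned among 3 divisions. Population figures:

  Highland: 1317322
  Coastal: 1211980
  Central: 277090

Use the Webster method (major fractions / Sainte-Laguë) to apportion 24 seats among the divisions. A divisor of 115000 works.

With modified divisor 115000: modified quotas Highland 11.455, Coastal 10.539, Central 2.409.
Rounding to the nearest integer: Highland 11, Coastal 11, Central 2 (total 24).

Highland 11, Coastal 11, Central 2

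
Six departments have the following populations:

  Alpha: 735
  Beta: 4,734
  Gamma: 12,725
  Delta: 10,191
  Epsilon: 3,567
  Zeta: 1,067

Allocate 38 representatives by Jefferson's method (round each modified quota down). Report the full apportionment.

Standard divisor 33019/38 ≈ 868.921; standard quotas: Alpha 0.846, Beta 5.448, Gamma 14.645, Delta 11.728, Epsilon 4.105, Zeta 1.228.
Rounding down gives 0, 5, 14, 11, 4, 1 = 35 seats, so the divisor must be adjusted.
With modified divisor 792: modified quotas Alpha 0.928, Beta 5.977, Gamma 16.067, Delta 12.867, Epsilon 4.504, Zeta 1.347.
Rounding down: Alpha 0, Beta 5, Gamma 16, Delta 12, Epsilon 4, Zeta 1 (total 38).

Alpha: 0; Beta: 5; Gamma: 16; Delta: 12; Epsilon: 4; Zeta: 1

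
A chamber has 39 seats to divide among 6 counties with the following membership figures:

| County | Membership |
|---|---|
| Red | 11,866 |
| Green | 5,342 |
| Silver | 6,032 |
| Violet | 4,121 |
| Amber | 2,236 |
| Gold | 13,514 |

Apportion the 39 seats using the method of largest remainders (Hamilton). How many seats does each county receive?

Standard divisor: 43111 ÷ 39 ≈ 1105.41.
Standard quotas: Red 10.7345, Green 4.8326, Silver 5.4568, Violet 3.7280, Amber 2.0228, Gold 12.2253.
Lower quotas: Red 10, Green 4, Silver 5, Violet 3, Amber 2, Gold 12 (sum 36, leaving 3 seats).
Remainders in descending order: Green 0.8326, Red 0.7345, Violet 0.7280, Silver 0.4568, Gold 0.2253, Amber 0.0228.
The surplus seats go to Green, Red, Violet.

Red: 11; Green: 5; Silver: 5; Violet: 4; Amber: 2; Gold: 12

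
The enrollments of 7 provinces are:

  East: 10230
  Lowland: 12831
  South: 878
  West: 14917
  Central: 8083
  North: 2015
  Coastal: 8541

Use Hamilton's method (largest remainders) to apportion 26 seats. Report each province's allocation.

East 4, Lowland 6, South 0, West 7, Central 4, North 1, Coastal 4

Total 57495; standard divisor 57495/26 ≈ 2211.346.
Standard quotas: East 4.6261, Lowland 5.8023, South 0.3970, West 6.7457, Central 3.6552, North 0.9112, Coastal 3.8624.
Lower quotas: East 4, Lowland 5, South 0, West 6, Central 3, North 0, Coastal 3 (sum 21, leaving 5 seats).
Remainders in descending order: North 0.9112, Coastal 0.8624, Lowland 0.8023, West 0.7457, Central 0.6552, East 0.6261, South 0.3970.
Largest remainders: North, Coastal, Lowland, West, Central receive the extra seats.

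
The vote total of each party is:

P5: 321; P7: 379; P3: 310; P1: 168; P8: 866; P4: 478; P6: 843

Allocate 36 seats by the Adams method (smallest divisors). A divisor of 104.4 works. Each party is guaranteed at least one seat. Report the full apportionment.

P5 4, P7 4, P3 3, P1 2, P8 9, P4 5, P6 9

With modified divisor 104.4: modified quotas P5 3.075, P7 3.630, P3 2.969, P1 1.609, P8 8.295, P4 4.579, P6 8.075.
Rounding up: P5 4, P7 4, P3 3, P1 2, P8 9, P4 5, P6 9 (total 36).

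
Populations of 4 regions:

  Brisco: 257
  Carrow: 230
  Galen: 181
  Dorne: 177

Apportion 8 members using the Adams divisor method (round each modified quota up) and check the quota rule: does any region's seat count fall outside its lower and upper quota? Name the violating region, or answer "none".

Standard quotas: Brisco 2.433, Carrow 2.178, Galen 1.714, Dorne 1.676.
Adams allocation: Brisco 2, Carrow 2, Galen 2, Dorne 2.
Every allocation lies between the lower and upper quota.

none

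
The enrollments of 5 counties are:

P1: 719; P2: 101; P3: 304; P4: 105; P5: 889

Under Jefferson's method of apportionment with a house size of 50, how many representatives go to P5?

22

Standard divisor 2118/50 ≈ 42.36; standard quotas: P1 16.974, P2 2.384, P3 7.177, P4 2.479, P5 20.987.
Rounding down gives 16, 2, 7, 2, 20 = 47 seats, so the divisor must be adjusted.
With modified divisor 40: modified quotas P1 17.975, P2 2.525, P3 7.600, P4 2.625, P5 22.225.
Rounding down: P1 17, P2 2, P3 7, P4 2, P5 22 (total 50).
P5 receives 22.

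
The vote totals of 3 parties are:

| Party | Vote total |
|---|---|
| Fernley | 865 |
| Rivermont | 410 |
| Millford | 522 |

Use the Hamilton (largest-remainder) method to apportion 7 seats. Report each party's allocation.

Fernley: 3; Rivermont: 2; Millford: 2

Total 1797; standard divisor 1797/7 ≈ 256.714.
Standard quotas: Fernley 3.370, Rivermont 1.597, Millford 2.033.
Lower quotas: Fernley 3, Rivermont 1, Millford 2 (sum 6, leaving 1 seat).
Remainders in descending order: Rivermont 0.597, Fernley 0.370, Millford 0.033.
Largest remainder: Rivermont receives the extra seat.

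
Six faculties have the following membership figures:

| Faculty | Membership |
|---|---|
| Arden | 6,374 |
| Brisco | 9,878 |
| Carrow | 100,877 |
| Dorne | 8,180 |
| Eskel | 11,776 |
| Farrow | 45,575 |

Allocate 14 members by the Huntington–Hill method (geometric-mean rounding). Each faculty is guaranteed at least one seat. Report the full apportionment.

Arden 1; Brisco 1; Carrow 7; Dorne 1; Eskel 1; Farrow 3

With divisor 14523: modified quotas Arden 0.439, Brisco 0.680, Carrow 6.946, Dorne 0.563, Eskel 0.811, Farrow 3.138.
Geometric-mean thresholds: Arden (min 1), Brisco (min 1), Carrow √(6·7)=6.481, Dorne (min 1), Eskel (min 1), Farrow √(3·4)=3.464.
Each quota rounded against its threshold gives Arden 1, Brisco 1, Carrow 7, Dorne 1, Eskel 1, Farrow 3 (total 14).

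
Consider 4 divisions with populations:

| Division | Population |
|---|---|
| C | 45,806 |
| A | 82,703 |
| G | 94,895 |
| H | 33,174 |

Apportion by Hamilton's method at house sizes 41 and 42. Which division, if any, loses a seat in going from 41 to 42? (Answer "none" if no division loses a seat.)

C

At 41 seats: C 8, A 13, G 15, H 5.
At 42 seats: C 7, A 14, G 16, H 5.
C drops from 8 to 7.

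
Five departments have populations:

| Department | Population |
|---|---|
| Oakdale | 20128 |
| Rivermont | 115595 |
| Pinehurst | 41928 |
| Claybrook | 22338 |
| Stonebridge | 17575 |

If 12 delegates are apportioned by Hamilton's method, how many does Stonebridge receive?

Total 217564; standard divisor 217564/12 ≈ 18130.333.
Standard quotas: Oakdale 1.1102, Rivermont 6.3758, Pinehurst 2.3126, Claybrook 1.2321, Stonebridge 0.9694.
Lower quotas: Oakdale 1, Rivermont 6, Pinehurst 2, Claybrook 1, Stonebridge 0 (sum 10, leaving 2 seats).
Remainders in descending order: Stonebridge 0.9694, Rivermont 0.3758, Pinehurst 0.3126, Claybrook 0.2321, Oakdale 0.1102.
The surplus seats go to Stonebridge, Rivermont.
Stonebridge receives 1.

1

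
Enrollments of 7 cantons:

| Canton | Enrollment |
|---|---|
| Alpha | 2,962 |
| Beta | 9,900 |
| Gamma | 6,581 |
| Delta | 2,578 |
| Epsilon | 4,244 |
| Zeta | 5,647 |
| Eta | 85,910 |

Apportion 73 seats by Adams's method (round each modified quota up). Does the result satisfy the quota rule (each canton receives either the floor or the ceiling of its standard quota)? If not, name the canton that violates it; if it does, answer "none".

Eta

Standard quotas: Alpha 1.835, Beta 6.134, Gamma 4.077, Delta 1.597, Epsilon 2.629, Zeta 3.499, Eta 53.228.
Adams allocation: Alpha 2, Beta 6, Gamma 4, Delta 2, Epsilon 3, Zeta 4, Eta 52.
Eta has quota 53.228 (lower 53, upper 54) but receives 52 — outside the quota interval.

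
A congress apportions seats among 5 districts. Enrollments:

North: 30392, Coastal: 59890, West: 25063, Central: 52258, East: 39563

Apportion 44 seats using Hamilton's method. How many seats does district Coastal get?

13

Standard divisor: 207166 ÷ 44 ≈ 4708.318.
Standard quotas: North 6.4550, Coastal 12.7200, West 5.3231, Central 11.0991, East 8.4028.
Lower quotas: North 6, Coastal 12, West 5, Central 11, East 8 (sum 42, leaving 2 seats).
Remainders in descending order: Coastal 0.7200, North 0.4550, East 0.4028, West 0.3231, Central 0.0991.
The surplus seats go to Coastal, North.
Coastal receives 13.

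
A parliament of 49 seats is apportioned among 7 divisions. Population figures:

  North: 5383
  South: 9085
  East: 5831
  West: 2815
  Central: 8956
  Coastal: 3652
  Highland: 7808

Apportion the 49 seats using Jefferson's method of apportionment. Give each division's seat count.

North 6, South 10, East 7, West 3, Central 10, Coastal 4, Highland 9

Standard divisor 43530/49 ≈ 888.367; standard quotas: North 6.059, South 10.227, East 6.564, West 3.169, Central 10.081, Coastal 4.111, Highland 8.789.
Rounding down gives 6, 10, 6, 3, 10, 4, 8 = 47 seats, so the divisor must be adjusted.
With modified divisor 830: modified quotas North 6.486, South 10.946, East 7.025, West 3.392, Central 10.790, Coastal 4.400, Highland 9.407.
Rounding down: North 6, South 10, East 7, West 3, Central 10, Coastal 4, Highland 9 (total 49).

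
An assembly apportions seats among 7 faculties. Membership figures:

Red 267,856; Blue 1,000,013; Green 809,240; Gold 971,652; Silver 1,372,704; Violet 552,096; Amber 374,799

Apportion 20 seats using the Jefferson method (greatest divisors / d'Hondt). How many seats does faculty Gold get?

4

Standard divisor 5348360/20 ≈ 267418; standard quotas: Red 1.002, Blue 3.740, Green 3.026, Gold 3.633, Silver 5.133, Violet 2.065, Amber 1.402.
Rounding down gives 1, 3, 3, 3, 5, 2, 1 = 18 seats, so the divisor must be adjusted.
With modified divisor 235800: modified quotas Red 1.136, Blue 4.241, Green 3.432, Gold 4.121, Silver 5.821, Violet 2.341, Amber 1.589.
Rounding down: Red 1, Blue 4, Green 3, Gold 4, Silver 5, Violet 2, Amber 1 (total 20).
Gold receives 4.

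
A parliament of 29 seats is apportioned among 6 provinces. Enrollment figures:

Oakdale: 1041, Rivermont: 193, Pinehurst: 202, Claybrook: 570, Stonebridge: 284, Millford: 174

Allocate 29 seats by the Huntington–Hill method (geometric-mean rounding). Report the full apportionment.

Oakdale 13, Rivermont 2, Pinehurst 2, Claybrook 7, Stonebridge 3, Millford 2

With divisor 83: modified quotas Oakdale 12.542, Rivermont 2.325, Pinehurst 2.434, Claybrook 6.867, Stonebridge 3.422, Millford 2.096.
Geometric-mean thresholds: Oakdale √(12·13)=12.490, Rivermont √(2·3)=2.449, Pinehurst √(2·3)=2.449, Claybrook √(6·7)=6.481, Stonebridge √(3·4)=3.464, Millford √(2·3)=2.449.
Each quota rounded against its threshold gives Oakdale 13, Rivermont 2, Pinehurst 2, Claybrook 7, Stonebridge 3, Millford 2 (total 29).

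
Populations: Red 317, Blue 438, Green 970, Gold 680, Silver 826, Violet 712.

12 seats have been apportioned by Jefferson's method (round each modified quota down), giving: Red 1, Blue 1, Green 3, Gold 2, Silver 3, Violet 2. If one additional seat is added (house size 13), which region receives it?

Priority for the next seat is population ÷ (current seats + 1).
Priorities: Red 158.500, Blue 219.000, Green 242.500, Gold 226.667, Silver 206.500, Violet 237.333.
Highest priority: Green.

Green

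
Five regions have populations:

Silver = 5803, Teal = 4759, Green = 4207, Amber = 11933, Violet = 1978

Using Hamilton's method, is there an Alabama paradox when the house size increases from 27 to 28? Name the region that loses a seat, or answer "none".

Teal

At 27 seats: Silver 5, Teal 5, Green 4, Amber 11, Violet 2.
At 28 seats: Silver 6, Teal 4, Green 4, Amber 12, Violet 2.
Teal drops from 5 to 4.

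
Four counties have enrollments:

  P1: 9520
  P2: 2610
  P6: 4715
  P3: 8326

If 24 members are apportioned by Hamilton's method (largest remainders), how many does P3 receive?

Total 25171; standard divisor 25171/24 ≈ 1048.792.
Standard quotas: P1 9.0771, P2 2.4886, P6 4.4956, P3 7.9387.
Lower quotas: P1 9, P2 2, P6 4, P3 7 (sum 22, leaving 2 seats).
Remainders in descending order: P3 0.9387, P6 0.4956, P2 0.4886, P1 0.0771.
The surplus seats go to P3, P6.
P3 receives 8.

8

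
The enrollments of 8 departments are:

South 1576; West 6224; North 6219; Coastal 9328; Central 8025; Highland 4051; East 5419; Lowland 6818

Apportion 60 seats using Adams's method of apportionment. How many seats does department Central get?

Standard divisor 47660/60 ≈ 794.333; standard quotas: South 1.984, West 7.836, North 7.829, Coastal 11.743, Central 10.103, Highland 5.100, East 6.822, Lowland 8.583.
Rounding up gives 2, 8, 8, 12, 11, 6, 7, 9 = 63 seats, so the divisor must be adjusted.
With modified divisor 850: modified quotas South 1.854, West 7.322, North 7.316, Coastal 10.974, Central 9.441, Highland 4.766, East 6.375, Lowland 8.021.
Rounding up: South 2, West 8, North 8, Coastal 11, Central 10, Highland 5, East 7, Lowland 9 (total 60).
Central receives 10.

10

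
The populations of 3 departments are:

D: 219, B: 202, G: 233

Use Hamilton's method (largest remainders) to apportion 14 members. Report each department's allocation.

D: 5; B: 4; G: 5

The standard divisor is 654/14 ≈ 46.714.
Standard quotas: D 4.688, B 4.324, G 4.988.
Lower quotas: D 4, B 4, G 4 (sum 12, leaving 2 seats).
Remainders in descending order: G 0.988, D 0.688, B 0.324.
The surplus seats go to G, D.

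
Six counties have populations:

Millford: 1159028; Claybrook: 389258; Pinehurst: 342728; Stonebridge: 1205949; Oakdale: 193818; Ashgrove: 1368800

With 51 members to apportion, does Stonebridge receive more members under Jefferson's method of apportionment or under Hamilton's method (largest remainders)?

Jefferson: Millford 13, Claybrook 4, Pinehurst 3, Stonebridge 14, Oakdale 2, Ashgrove 15.
Hamilton: Millford 13, Claybrook 4, Pinehurst 4, Stonebridge 13, Oakdale 2, Ashgrove 15.
Stonebridge gets 14 under Jefferson and 13 under Hamilton.

Jefferson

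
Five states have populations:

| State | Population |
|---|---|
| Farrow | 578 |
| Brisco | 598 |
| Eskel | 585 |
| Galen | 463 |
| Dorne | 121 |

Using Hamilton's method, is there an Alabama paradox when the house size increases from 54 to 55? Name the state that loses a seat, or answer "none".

At 54 seats: Farrow 13, Brisco 14, Eskel 13, Galen 11, Dorne 3.
At 55 seats: Farrow 13, Brisco 14, Eskel 14, Galen 11, Dorne 3.
No state's allocation decreased.

none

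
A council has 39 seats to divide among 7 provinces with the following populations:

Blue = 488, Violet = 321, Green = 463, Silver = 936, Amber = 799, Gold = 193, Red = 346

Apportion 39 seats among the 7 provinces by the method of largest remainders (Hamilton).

Standard divisor: 3546 ÷ 39 ≈ 90.923.
Standard quotas: Blue 5.367, Violet 3.530, Green 5.092, Silver 10.294, Amber 8.788, Gold 2.123, Red 3.805.
Lower quotas: Blue 5, Violet 3, Green 5, Silver 10, Amber 8, Gold 2, Red 3 (sum 36, leaving 3 seats).
Remainders in descending order: Red 0.805, Amber 0.788, Violet 0.530, Blue 0.367, Silver 0.294, Gold 0.123, Green 0.092.
Largest remainders: Red, Amber, Violet receive the extra seats.

Blue: 5; Violet: 4; Green: 5; Silver: 10; Amber: 9; Gold: 2; Red: 4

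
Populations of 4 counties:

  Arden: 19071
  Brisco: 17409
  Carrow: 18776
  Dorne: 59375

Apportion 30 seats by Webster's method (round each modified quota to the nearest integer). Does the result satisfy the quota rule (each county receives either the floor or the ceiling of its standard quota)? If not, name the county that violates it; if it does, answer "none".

Standard quotas: Arden 4.991, Brisco 4.556, Carrow 4.914, Dorne 15.539.
Webster allocation: Arden 5, Brisco 5, Carrow 5, Dorne 15.
Every allocation lies between the lower and upper quota.

none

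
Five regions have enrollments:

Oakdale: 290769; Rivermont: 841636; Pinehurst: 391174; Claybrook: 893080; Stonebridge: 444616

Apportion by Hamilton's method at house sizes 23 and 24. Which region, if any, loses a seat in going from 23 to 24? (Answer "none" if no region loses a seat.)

At 23 seats: Oakdale 2, Rivermont 7, Pinehurst 3, Claybrook 7, Stonebridge 4.
At 24 seats: Oakdale 2, Rivermont 7, Pinehurst 3, Claybrook 8, Stonebridge 4.
No region's allocation decreased.

none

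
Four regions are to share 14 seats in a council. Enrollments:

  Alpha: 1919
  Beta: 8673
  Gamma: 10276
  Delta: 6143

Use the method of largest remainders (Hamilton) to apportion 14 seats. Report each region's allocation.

Alpha 1, Beta 5, Gamma 5, Delta 3

Total 27011; standard divisor 27011/14 ≈ 1929.357.
Standard quotas: Alpha 0.9946, Beta 4.4953, Gamma 5.3261, Delta 3.1840.
Lower quotas: Alpha 0, Beta 4, Gamma 5, Delta 3 (sum 12, leaving 2 seats).
Remainders in descending order: Alpha 0.9946, Beta 0.4953, Gamma 0.3261, Delta 0.1840.
The surplus seats go to Alpha, Beta.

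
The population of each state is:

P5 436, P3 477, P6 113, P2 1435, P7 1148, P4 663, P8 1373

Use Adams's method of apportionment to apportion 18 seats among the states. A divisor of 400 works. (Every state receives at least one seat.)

With modified divisor 400: modified quotas P5 1.090, P3 1.192, P6 0.282, P2 3.587, P7 2.870, P4 1.657, P8 3.433.
Rounding up: P5 2, P3 2, P6 1, P2 4, P7 3, P4 2, P8 4 (total 18).

P5: 2; P3: 2; P6: 1; P2: 4; P7: 3; P4: 2; P8: 4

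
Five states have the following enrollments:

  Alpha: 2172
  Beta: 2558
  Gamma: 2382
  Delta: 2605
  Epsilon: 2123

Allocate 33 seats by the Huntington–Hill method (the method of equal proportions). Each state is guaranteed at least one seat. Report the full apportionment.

With divisor 358: modified quotas Alpha 6.067, Beta 7.145, Gamma 6.654, Delta 7.277, Epsilon 5.930.
Geometric-mean thresholds: Alpha √(6·7)=6.481, Beta √(7·8)=7.483, Gamma √(6·7)=6.481, Delta √(7·8)=7.483, Epsilon √(5·6)=5.477.
Each quota rounded against its threshold gives Alpha 6, Beta 7, Gamma 7, Delta 7, Epsilon 6 (total 33).

Alpha=6, Beta=7, Gamma=7, Delta=7, Epsilon=6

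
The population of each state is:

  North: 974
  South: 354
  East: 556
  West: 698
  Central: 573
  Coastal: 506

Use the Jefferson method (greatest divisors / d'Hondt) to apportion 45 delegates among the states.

Standard divisor 3661/45 ≈ 81.356; standard quotas: North 11.972, South 4.351, East 6.834, West 8.580, Central 7.043, Coastal 6.220.
Rounding down gives 11, 4, 6, 8, 7, 6 = 42 seats, so the divisor must be adjusted.
With modified divisor 76: modified quotas North 12.816, South 4.658, East 7.316, West 9.184, Central 7.539, Coastal 6.658.
Rounding down: North 12, South 4, East 7, West 9, Central 7, Coastal 6 (total 45).

North 12, South 4, East 7, West 9, Central 7, Coastal 6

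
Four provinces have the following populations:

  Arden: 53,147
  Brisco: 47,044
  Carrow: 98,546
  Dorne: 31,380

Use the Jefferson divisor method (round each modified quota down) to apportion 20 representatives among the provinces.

Arden 5, Brisco 4, Carrow 9, Dorne 2

Standard divisor 230117/20 ≈ 11505.85; standard quotas: Arden 4.619, Brisco 4.089, Carrow 8.565, Dorne 2.727.
Rounding down gives 4, 4, 8, 2 = 18 seats, so the divisor must be adjusted.
With modified divisor 10540: modified quotas Arden 5.042, Brisco 4.463, Carrow 9.350, Dorne 2.977.
Rounding down: Arden 5, Brisco 4, Carrow 9, Dorne 2 (total 20).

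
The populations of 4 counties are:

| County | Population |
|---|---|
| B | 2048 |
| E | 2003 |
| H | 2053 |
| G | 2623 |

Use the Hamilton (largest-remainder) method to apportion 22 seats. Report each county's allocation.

The standard divisor is 8727/22 ≈ 396.682.
Standard quotas: B 5.163, E 5.049, H 5.175, G 6.612.
Lower quotas: B 5, E 5, H 5, G 6 (sum 21, leaving 1 seat).
Remainders in descending order: G 0.612, H 0.175, B 0.163, E 0.049.
The surplus seat goes to G.

B 5, E 5, H 5, G 7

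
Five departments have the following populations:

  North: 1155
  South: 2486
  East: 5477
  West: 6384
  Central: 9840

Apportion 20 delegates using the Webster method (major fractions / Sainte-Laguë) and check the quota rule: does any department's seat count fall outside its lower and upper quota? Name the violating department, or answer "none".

Standard quotas: North 0.912, South 1.962, East 4.322, West 5.038, Central 7.766.
Webster allocation: North 1, South 2, East 4, West 5, Central 8.
Every allocation lies between the lower and upper quota.

none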